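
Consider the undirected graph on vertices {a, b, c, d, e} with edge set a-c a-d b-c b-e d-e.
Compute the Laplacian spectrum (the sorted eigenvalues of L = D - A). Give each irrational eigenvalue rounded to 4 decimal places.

Each diagonal entry of L is the vertex degree and each off-diagonal entry is -1 where an edge is present, 0 otherwise; in the order [a, b, c, d, e] the diagonal is [2, 2, 2, 2, 2]. The multiplicity of 0 as a Laplacian eigenvalue equals the number of connected components.

[0, 1.3820, 1.3820, 3.6180, 3.6180]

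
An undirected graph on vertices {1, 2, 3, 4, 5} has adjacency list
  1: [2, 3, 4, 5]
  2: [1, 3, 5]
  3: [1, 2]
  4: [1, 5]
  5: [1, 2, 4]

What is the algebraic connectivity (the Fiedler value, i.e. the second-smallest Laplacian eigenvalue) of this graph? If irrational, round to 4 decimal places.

1.5858

Reading degrees in the order [1, 2, 3, 4, 5] gives [4, 3, 2, 2, 3]; set D = diag(4, 3, 2, 2, 3) and form L = D - A. The sorted Laplacian eigenvalues are [0, 1.5858, 3, 4.4142, 5]; the algebraic connectivity is the second entry, 1.5858.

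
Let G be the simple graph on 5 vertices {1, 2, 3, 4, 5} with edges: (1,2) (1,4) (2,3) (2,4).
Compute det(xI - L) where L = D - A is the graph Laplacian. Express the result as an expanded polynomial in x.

x^5 - 8x^4 + 19x^3 - 12x^2

With the vertex order [1, 2, 3, 4, 5], the degrees are [2, 3, 1, 2, 0], giving D = diag(2, 3, 1, 2, 0) and L = D - A. The eigenvalues of L are [0, 0, 1, 3, 4]; the characteristic polynomial is the product of (x - lambda_i), which multiplies out to x^5 - 8x^4 + 19x^3 - 12x^2. Since p(0) = det(-L) = 0, x divides p(x).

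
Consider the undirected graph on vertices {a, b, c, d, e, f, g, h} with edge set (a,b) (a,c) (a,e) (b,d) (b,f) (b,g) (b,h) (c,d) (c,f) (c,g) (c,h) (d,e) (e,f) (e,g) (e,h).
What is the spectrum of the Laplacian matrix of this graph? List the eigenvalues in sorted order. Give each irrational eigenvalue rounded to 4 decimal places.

[0, 3, 3, 3, 3, 5, 5, 8]

Reading degrees in the order [a, b, c, d, e, f, g, h] gives [3, 5, 5, 3, 5, 3, 3, 3]; set D = diag(3, 5, 5, 3, 5, 3, 3, 3) and form L = D - A. Since every row of L sums to 0, the all-ones vector is in the kernel and 0 is an eigenvalue. The single zero eigenvalue shows the graph is connected.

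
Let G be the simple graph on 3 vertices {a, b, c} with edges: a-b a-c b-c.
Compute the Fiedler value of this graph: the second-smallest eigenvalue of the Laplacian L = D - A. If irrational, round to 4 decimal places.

With the vertex order [a, b, c], the degrees are [2, 2, 2], giving D = diag(2, 2, 2) and L = D - A. The sorted Laplacian eigenvalues are [0, 3, 3]; the algebraic connectivity is the second entry, 3. The eigenvalues sum to 6, which equals trace(L) = 2|E|.

3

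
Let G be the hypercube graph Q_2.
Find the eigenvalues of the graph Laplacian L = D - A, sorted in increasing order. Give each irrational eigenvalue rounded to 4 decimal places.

The graph has 4 vertices and degree multiset [2, 2, 2, 2]; D is the diagonal matrix of degrees and L = D - A. L is symmetric positive semidefinite, so every eigenvalue is real and nonnegative. The single zero eigenvalue shows the graph is connected. The largest eigenvalue, 4, is at most the vertex count 4.

[0, 2, 2, 4]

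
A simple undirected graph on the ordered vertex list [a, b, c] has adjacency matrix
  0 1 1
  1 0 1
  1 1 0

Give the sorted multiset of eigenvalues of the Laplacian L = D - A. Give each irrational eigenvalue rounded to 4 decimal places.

[0, 3, 3]

Each diagonal entry of L is the vertex degree and each off-diagonal entry is -1 where an edge is present, 0 otherwise; in the order [a, b, c] the diagonal is [2, 2, 2]. L is symmetric positive semidefinite, so every eigenvalue is real and nonnegative. The single zero eigenvalue shows the graph is connected.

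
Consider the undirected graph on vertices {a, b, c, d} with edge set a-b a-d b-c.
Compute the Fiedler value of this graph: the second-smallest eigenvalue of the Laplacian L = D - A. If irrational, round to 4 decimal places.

Reading degrees in the order [a, b, c, d] gives [2, 2, 1, 1]; set D = diag(2, 2, 1, 1) and form L = D - A. The sorted Laplacian eigenvalues are [0, 0.5858, 2, 3.4142]; the algebraic connectivity is the second entry, 0.5858. The largest eigenvalue, 3.4142, is at most the vertex count 4.

0.5858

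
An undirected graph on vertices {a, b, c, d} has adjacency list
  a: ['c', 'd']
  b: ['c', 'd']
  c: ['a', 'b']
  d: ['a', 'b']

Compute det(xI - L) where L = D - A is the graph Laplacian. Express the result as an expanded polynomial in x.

x^4 - 8x^3 + 20x^2 - 16x

Reading degrees in the order [a, b, c, d] gives [2, 2, 2, 2]; set D = diag(2, 2, 2, 2) and form L = D - A. L has integer entries, so p(x) = det(xI - L) has integer coefficients. Expanding the determinant yields x^4 - 8x^3 + 20x^2 - 16x. The constant term is 0 because L is singular (the all-ones vector lies in its kernel). By the matrix-tree theorem the graph has (1/4) * product of the nonzero eigenvalues = 4 spanning trees.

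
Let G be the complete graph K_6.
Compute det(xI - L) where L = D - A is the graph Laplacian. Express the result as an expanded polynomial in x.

x^6 - 30x^5 + 360x^4 - 2160x^3 + 6480x^2 - 7776x

The graph has 6 vertices and degree multiset [5, 5, 5, 5, 5, 5]; D is the diagonal matrix of degrees and L = D - A. Computing det(xI - L) by cofactor expansion (or equivalently via sum-over-permutations) gives x^6 - 30x^5 + 360x^4 - 2160x^3 + 6480x^2 - 7776x. The coefficient of x^5 equals -trace(L) = -30, matching the sum of degrees. There is one zero in the spectrum, matching the 1 component.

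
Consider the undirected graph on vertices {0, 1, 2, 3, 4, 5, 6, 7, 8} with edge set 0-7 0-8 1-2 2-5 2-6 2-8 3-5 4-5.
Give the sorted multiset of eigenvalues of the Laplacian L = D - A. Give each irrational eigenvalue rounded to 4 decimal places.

Reading degrees in the order [0, 1, 2, 3, 4, 5, 6, 7, 8] gives [2, 1, 4, 1, 1, 3, 1, 1, 2]; set D = diag(2, 1, 4, 1, 1, 3, 1, 1, 2) and form L = D - A. Diagonalising L (or applying a numerical eigensolver to the 9x9 matrix) gives the spectrum above. The single zero eigenvalue shows the graph is connected. The largest eigenvalue, 5.3298, is at most the vertex count 9.

[0, 0.2232, 0.4919, 1, 1, 1.4712, 3, 3.4838, 5.3298]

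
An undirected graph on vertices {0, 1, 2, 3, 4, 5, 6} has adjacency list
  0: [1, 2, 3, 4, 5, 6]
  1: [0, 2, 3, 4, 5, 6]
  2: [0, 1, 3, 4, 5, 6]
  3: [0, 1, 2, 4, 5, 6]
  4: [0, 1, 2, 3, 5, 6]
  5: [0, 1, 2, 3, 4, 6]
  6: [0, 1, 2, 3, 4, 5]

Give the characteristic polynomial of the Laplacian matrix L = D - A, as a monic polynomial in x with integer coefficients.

With the vertex order [0, 1, 2, 3, 4, 5, 6], the degrees are [6, 6, 6, 6, 6, 6, 6], giving D = diag(6, 6, 6, 6, 6, 6, 6) and L = D - A. L has integer entries, so p(x) = det(xI - L) has integer coefficients. Expanding the determinant yields x^7 - 42x^6 + 735x^5 - 6860x^4 + 36015x^3 - 100842x^2 + 117649x. Since p(0) = det(-L) = 0, x divides p(x).

x^7 - 42x^6 + 735x^5 - 6860x^4 + 36015x^3 - 100842x^2 + 117649x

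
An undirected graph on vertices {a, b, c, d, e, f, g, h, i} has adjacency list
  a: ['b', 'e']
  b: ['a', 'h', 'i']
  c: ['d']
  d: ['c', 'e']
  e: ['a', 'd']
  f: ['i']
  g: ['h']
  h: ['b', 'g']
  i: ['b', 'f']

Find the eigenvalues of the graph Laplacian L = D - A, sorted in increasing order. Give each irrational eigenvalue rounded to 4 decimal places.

Reading degrees in the order [a, b, c, d, e, f, g, h, i] gives [2, 3, 1, 2, 2, 1, 1, 2, 2]; set D = diag(2, 3, 1, 2, 2, 1, 1, 2, 2) and form L = D - A. Diagonalising L (or applying a numerical eigensolver to the 9x9 matrix) gives the spectrum above. The single zero eigenvalue shows the graph is connected. There is one zero in the spectrum, matching the 1 component.

[0, 0.1708, 0.3820, 0.8503, 1.6761, 2.4165, 2.6180, 3.4421, 4.4442]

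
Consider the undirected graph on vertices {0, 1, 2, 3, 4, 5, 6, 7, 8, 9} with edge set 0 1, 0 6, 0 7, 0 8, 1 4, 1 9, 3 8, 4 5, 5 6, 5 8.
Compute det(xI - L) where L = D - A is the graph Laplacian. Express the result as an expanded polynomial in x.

Reading degrees in the order [0, 1, 2, 3, 4, 5, 6, 7, 8, 9] gives [4, 3, 0, 1, 2, 3, 2, 1, 3, 1]; set D = diag(4, 3, 0, 1, 2, 3, 2, 1, 3, 1) and form L = D - A. L has integer entries, so p(x) = det(xI - L) has integer coefficients. Expanding the determinant yields x^10 - 20x^9 + 163x^8 - 702x^7 + 1734x^6 - 2496x^5 + 2034x^4 - 858x^3 + 144x^2. The coefficient of x^9 equals -trace(L) = -20, matching the sum of degrees. The eigenvalues sum to 20, which equals trace(L) = 2|E|.

x^10 - 20x^9 + 163x^8 - 702x^7 + 1734x^6 - 2496x^5 + 2034x^4 - 858x^3 + 144x^2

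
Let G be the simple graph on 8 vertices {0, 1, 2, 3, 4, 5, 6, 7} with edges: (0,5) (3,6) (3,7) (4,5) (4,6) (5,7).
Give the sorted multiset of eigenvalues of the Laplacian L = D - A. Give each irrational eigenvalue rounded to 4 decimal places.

[0, 0, 0, 0.6972, 1.3820, 2, 3.6180, 4.3028]

With the vertex order [0, 1, 2, 3, 4, 5, 6, 7], the degrees are [1, 0, 0, 2, 2, 3, 2, 2], giving D = diag(1, 0, 0, 2, 2, 3, 2, 2) and L = D - A. Diagonalising L (or applying a numerical eigensolver to the 8x8 matrix) gives the spectrum above. The 3 zero eigenvalues correspond to the 3 connected components. The eigenvalues sum to 12, which equals trace(L) = 2|E|.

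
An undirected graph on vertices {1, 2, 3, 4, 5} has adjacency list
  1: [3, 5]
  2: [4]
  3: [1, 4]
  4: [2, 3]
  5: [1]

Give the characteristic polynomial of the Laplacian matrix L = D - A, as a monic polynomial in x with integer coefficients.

Each diagonal entry of L is the vertex degree and each off-diagonal entry is -1 where an edge is present, 0 otherwise; in the order [1, 2, 3, 4, 5] the diagonal is [2, 1, 2, 2, 1]. Computing det(xI - L) by cofactor expansion (or equivalently via sum-over-permutations) gives x^5 - 8x^4 + 21x^3 - 20x^2 + 5x. The constant term is 0 because L is singular (the all-ones vector lies in its kernel). The largest eigenvalue, 3.6180, is at most the vertex count 5. There is one zero in the spectrum, matching the 1 component.

x^5 - 8x^4 + 21x^3 - 20x^2 + 5x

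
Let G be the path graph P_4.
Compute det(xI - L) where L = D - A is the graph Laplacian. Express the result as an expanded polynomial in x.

x^4 - 6x^3 + 10x^2 - 4x

The graph has 4 vertices and degree multiset [2, 2, 1, 1]; D is the diagonal matrix of degrees and L = D - A. Computing det(xI - L) by cofactor expansion (or equivalently via sum-over-permutations) gives x^4 - 6x^3 + 10x^2 - 4x. Since p(0) = det(-L) = 0, x divides p(x). By the matrix-tree theorem the graph has (1/4) * product of the nonzero eigenvalues = 1 spanning tree.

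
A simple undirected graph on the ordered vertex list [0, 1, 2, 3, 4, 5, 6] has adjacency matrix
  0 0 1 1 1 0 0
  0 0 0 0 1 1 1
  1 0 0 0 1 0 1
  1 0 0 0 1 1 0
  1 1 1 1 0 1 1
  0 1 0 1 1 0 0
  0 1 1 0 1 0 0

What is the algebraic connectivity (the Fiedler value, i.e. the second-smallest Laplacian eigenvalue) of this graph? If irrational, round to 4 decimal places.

With the vertex order [0, 1, 2, 3, 4, 5, 6], the degrees are [3, 3, 3, 3, 6, 3, 3], giving D = diag(3, 3, 3, 3, 6, 3, 3) and L = D - A. The smallest Laplacian eigenvalue is always 0. The next one, lambda_2 = 2, measures how hard the graph is to disconnect: larger values mean better connectivity.

2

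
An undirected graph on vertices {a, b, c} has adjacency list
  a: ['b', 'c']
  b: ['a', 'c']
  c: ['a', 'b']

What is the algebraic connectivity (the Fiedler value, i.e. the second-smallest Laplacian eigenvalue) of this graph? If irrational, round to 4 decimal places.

3

Each diagonal entry of L is the vertex degree and each off-diagonal entry is -1 where an edge is present, 0 otherwise; in the order [a, b, c] the diagonal is [2, 2, 2]. Computing the eigenvalues of L and sorting gives [0, 3, 3]. The Fiedler value lambda_2 = 3 is strictly positive, so the graph is connected. The largest eigenvalue, 3, is at most the vertex count 3. The eigenvalues sum to 6, which equals trace(L) = 2|E|.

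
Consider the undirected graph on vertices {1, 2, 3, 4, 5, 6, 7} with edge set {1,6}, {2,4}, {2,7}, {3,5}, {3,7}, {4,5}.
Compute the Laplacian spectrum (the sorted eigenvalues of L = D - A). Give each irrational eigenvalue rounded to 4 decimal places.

Reading degrees in the order [1, 2, 3, 4, 5, 6, 7] gives [1, 2, 2, 2, 2, 1, 2]; set D = diag(1, 2, 2, 2, 2, 1, 2) and form L = D - A. Since every row of L sums to 0, the all-ones vector is in the kernel and 0 is an eigenvalue. The 2 zero eigenvalues correspond to the 2 connected components. The eigenvalues sum to 12, which equals trace(L) = 2|E|. The largest eigenvalue, 3.6180, is at most the vertex count 7.

[0, 0, 1.3820, 1.3820, 2, 3.6180, 3.6180]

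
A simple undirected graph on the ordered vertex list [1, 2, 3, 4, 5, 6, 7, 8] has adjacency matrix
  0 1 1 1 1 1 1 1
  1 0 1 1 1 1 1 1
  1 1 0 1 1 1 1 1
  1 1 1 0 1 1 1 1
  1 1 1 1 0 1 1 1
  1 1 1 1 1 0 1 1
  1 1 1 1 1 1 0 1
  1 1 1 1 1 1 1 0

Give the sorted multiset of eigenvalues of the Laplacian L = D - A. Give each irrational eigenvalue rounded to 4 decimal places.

With the vertex order [1, 2, 3, 4, 5, 6, 7, 8], the degrees are [7, 7, 7, 7, 7, 7, 7, 7], giving D = diag(7, 7, 7, 7, 7, 7, 7, 7) and L = D - A. L is symmetric positive semidefinite, so every eigenvalue is real and nonnegative. The eigenvalues sum to 56, which equals trace(L) = 2|E|. There is one zero in the spectrum, matching the 1 component.

[0, 8, 8, 8, 8, 8, 8, 8]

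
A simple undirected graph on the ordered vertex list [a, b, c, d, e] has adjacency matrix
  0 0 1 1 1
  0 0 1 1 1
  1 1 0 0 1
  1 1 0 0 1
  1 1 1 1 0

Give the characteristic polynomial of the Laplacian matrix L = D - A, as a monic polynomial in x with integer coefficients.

Reading degrees in the order [a, b, c, d, e] gives [3, 3, 3, 3, 4]; set D = diag(3, 3, 3, 3, 4) and form L = D - A. The eigenvalues of L are [0, 3, 3, 5, 5]; the characteristic polynomial is the product of (x - lambda_i), which multiplies out to x^5 - 16x^4 + 94x^3 - 240x^2 + 225x. The coefficient of x^4 equals -trace(L) = -16, matching the sum of degrees. The largest eigenvalue, 5, is at most the vertex count 5. The eigenvalues sum to 16, which equals trace(L) = 2|E|.

x^5 - 16x^4 + 94x^3 - 240x^2 + 225x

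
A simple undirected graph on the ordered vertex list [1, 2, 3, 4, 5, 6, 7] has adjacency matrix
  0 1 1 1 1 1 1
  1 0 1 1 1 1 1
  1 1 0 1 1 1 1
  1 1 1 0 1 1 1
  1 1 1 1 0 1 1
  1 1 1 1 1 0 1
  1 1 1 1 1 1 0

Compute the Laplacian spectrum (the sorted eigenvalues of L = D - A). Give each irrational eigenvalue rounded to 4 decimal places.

[0, 7, 7, 7, 7, 7, 7]

Reading degrees in the order [1, 2, 3, 4, 5, 6, 7] gives [6, 6, 6, 6, 6, 6, 6]; set D = diag(6, 6, 6, 6, 6, 6, 6) and form L = D - A. L is symmetric positive semidefinite, so every eigenvalue is real and nonnegative. The single zero eigenvalue shows the graph is connected.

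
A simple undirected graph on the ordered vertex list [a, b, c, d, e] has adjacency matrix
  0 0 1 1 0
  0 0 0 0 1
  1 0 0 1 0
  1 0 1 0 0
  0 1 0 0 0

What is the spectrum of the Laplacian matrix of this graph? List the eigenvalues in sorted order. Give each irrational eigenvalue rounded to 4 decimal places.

[0, 0, 2, 3, 3]

Each diagonal entry of L is the vertex degree and each off-diagonal entry is -1 where an edge is present, 0 otherwise; in the order [a, b, c, d, e] the diagonal is [2, 1, 2, 2, 1]. Diagonalising L (or applying a numerical eigensolver to the 5x5 matrix) gives the spectrum above. The 2 zero eigenvalues correspond to the 2 connected components.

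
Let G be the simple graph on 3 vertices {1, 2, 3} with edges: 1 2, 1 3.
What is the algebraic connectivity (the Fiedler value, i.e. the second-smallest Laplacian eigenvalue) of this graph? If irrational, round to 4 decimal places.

With the vertex order [1, 2, 3], the degrees are [2, 1, 1], giving D = diag(2, 1, 1) and L = D - A. The smallest Laplacian eigenvalue is always 0. The next one, lambda_2 = 1, measures how hard the graph is to disconnect: larger values mean better connectivity.

1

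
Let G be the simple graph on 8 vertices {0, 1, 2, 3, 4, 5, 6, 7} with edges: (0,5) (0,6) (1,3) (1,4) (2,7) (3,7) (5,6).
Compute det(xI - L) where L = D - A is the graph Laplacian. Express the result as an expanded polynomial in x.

Reading degrees in the order [0, 1, 2, 3, 4, 5, 6, 7] gives [2, 2, 1, 2, 1, 2, 2, 2]; set D = diag(2, 2, 1, 2, 1, 2, 2, 2) and form L = D - A. L has integer entries, so p(x) = det(xI - L) has integer coefficients. Expanding the determinant yields x^8 - 14x^7 + 78x^6 - 218x^5 + 314x^4 - 210x^3 + 45x^2. The coefficient of x^7 equals -trace(L) = -14, matching the sum of degrees. The largest eigenvalue, 3.6180, is at most the vertex count 8. The eigenvalues sum to 14, which equals trace(L) = 2|E|.

x^8 - 14x^7 + 78x^6 - 218x^5 + 314x^4 - 210x^3 + 45x^2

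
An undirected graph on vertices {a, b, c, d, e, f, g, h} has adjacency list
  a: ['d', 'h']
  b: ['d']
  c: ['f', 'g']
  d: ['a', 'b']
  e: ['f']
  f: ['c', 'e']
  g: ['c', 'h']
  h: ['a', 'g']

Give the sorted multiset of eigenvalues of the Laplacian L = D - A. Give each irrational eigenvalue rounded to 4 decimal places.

[0, 0.1522, 0.5858, 1.2346, 2, 2.7654, 3.4142, 3.8478]

Reading degrees in the order [a, b, c, d, e, f, g, h] gives [2, 1, 2, 2, 1, 2, 2, 2]; set D = diag(2, 1, 2, 2, 1, 2, 2, 2) and form L = D - A. L is symmetric positive semidefinite, so every eigenvalue is real and nonnegative. The single zero eigenvalue shows the graph is connected. The eigenvalues sum to 14, which equals trace(L) = 2|E|.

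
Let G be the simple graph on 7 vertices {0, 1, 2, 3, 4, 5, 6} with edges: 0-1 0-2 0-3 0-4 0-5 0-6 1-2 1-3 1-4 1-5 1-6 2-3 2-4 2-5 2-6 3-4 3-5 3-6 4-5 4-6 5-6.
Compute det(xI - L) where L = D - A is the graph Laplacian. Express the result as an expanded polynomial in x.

x^7 - 42x^6 + 735x^5 - 6860x^4 + 36015x^3 - 100842x^2 + 117649x

With the vertex order [0, 1, 2, 3, 4, 5, 6], the degrees are [6, 6, 6, 6, 6, 6, 6], giving D = diag(6, 6, 6, 6, 6, 6, 6) and L = D - A. L has integer entries, so p(x) = det(xI - L) has integer coefficients. Expanding the determinant yields x^7 - 42x^6 + 735x^5 - 6860x^4 + 36015x^3 - 100842x^2 + 117649x. The coefficient of x^6 equals -trace(L) = -42, matching the sum of degrees. By the matrix-tree theorem the graph has (1/7) * product of the nonzero eigenvalues = 16807 spanning trees. The eigenvalues sum to 42, which equals trace(L) = 2|E|.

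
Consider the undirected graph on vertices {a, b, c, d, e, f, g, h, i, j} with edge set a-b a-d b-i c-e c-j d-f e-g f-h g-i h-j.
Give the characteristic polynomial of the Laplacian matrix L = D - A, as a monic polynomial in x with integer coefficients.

With the vertex order [a, b, c, d, e, f, g, h, i, j], the degrees are [2, 2, 2, 2, 2, 2, 2, 2, 2, 2], giving D = diag(2, 2, 2, 2, 2, 2, 2, 2, 2, 2) and L = D - A. L has integer entries, so p(x) = det(xI - L) has integer coefficients. Expanding the determinant yields x^10 - 20x^9 + 170x^8 - 800x^7 + 2275x^6 - 4004x^5 + 4290x^4 - 2640x^3 + 825x^2 - 100x. The constant term is 0 because L is singular (the all-ones vector lies in its kernel). There is one zero in the spectrum, matching the 1 component.

x^10 - 20x^9 + 170x^8 - 800x^7 + 2275x^6 - 4004x^5 + 4290x^4 - 2640x^3 + 825x^2 - 100x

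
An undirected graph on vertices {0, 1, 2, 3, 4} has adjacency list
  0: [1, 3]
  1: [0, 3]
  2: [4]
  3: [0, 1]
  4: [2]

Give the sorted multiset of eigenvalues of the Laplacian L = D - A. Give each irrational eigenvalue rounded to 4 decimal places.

[0, 0, 2, 3, 3]

With the vertex order [0, 1, 2, 3, 4], the degrees are [2, 2, 1, 2, 1], giving D = diag(2, 2, 1, 2, 1) and L = D - A. The multiplicity of 0 as a Laplacian eigenvalue equals the number of connected components. The 2 zero eigenvalues correspond to the 2 connected components. The eigenvalues sum to 8, which equals trace(L) = 2|E|.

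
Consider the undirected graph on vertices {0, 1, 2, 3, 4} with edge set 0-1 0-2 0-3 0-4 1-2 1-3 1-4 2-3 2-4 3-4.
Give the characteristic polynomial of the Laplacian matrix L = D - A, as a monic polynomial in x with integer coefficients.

x^5 - 20x^4 + 150x^3 - 500x^2 + 625x

With the vertex order [0, 1, 2, 3, 4], the degrees are [4, 4, 4, 4, 4], giving D = diag(4, 4, 4, 4, 4) and L = D - A. Computing det(xI - L) by cofactor expansion (or equivalently via sum-over-permutations) gives x^5 - 20x^4 + 150x^3 - 500x^2 + 625x. Since p(0) = det(-L) = 0, x divides p(x).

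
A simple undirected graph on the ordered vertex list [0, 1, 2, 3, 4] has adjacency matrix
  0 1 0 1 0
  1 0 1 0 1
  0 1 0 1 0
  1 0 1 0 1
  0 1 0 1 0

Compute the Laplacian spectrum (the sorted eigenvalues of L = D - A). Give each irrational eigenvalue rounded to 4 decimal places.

[0, 2, 2, 3, 5]

With the vertex order [0, 1, 2, 3, 4], the degrees are [2, 3, 2, 3, 2], giving D = diag(2, 3, 2, 3, 2) and L = D - A. The multiplicity of 0 as a Laplacian eigenvalue equals the number of connected components. The single zero eigenvalue shows the graph is connected. By the matrix-tree theorem the graph has (1/5) * product of the nonzero eigenvalues = 12 spanning trees. There is one zero in the spectrum, matching the 1 component.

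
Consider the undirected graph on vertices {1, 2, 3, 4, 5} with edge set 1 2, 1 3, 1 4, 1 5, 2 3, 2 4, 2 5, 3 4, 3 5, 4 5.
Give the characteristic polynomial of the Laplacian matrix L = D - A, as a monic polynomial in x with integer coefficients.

With the vertex order [1, 2, 3, 4, 5], the degrees are [4, 4, 4, 4, 4], giving D = diag(4, 4, 4, 4, 4) and L = D - A. L has integer entries, so p(x) = det(xI - L) has integer coefficients. Expanding the determinant yields x^5 - 20x^4 + 150x^3 - 500x^2 + 625x. The coefficient of x^4 equals -trace(L) = -20, matching the sum of degrees. By the matrix-tree theorem the graph has (1/5) * product of the nonzero eigenvalues = 125 spanning trees.

x^5 - 20x^4 + 150x^3 - 500x^2 + 625x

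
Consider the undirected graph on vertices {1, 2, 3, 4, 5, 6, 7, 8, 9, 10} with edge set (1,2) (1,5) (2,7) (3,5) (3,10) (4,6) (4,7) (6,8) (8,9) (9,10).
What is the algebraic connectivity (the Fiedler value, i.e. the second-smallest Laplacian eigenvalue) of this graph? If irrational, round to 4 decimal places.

0.3820

Each diagonal entry of L is the vertex degree and each off-diagonal entry is -1 where an edge is present, 0 otherwise; in the order [1, 2, 3, 4, 5, 6, 7, 8, 9, 10] the diagonal is [2, 2, 2, 2, 2, 2, 2, 2, 2, 2]. The smallest Laplacian eigenvalue is always 0. The next one, lambda_2 = 0.3820, measures how hard the graph is to disconnect: larger values mean better connectivity. The eigenvalues sum to 20, which equals trace(L) = 2|E|.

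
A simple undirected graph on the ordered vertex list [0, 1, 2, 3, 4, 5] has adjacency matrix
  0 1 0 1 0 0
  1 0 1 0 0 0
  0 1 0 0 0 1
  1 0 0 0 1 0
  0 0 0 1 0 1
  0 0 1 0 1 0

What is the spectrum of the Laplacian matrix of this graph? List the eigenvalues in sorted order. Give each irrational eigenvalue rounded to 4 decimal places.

Reading degrees in the order [0, 1, 2, 3, 4, 5] gives [2, 2, 2, 2, 2, 2]; set D = diag(2, 2, 2, 2, 2, 2) and form L = D - A. Since every row of L sums to 0, the all-ones vector is in the kernel and 0 is an eigenvalue. The single zero eigenvalue shows the graph is connected. By the matrix-tree theorem the graph has (1/6) * product of the nonzero eigenvalues = 6 spanning trees. The largest eigenvalue, 4, is at most the vertex count 6.

[0, 1, 1, 3, 3, 4]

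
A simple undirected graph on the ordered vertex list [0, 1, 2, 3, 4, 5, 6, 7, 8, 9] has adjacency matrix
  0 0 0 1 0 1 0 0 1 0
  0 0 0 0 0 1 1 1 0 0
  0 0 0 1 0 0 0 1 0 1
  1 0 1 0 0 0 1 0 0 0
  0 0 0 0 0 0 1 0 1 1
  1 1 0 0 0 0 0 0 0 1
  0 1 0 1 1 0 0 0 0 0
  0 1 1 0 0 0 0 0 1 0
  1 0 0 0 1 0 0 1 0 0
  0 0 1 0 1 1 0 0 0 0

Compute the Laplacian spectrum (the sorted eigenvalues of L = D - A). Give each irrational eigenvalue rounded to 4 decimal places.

[0, 2, 2, 2, 2, 2, 5, 5, 5, 5]

With the vertex order [0, 1, 2, 3, 4, 5, 6, 7, 8, 9], the degrees are [3, 3, 3, 3, 3, 3, 3, 3, 3, 3], giving D = diag(3, 3, 3, 3, 3, 3, 3, 3, 3, 3) and L = D - A. L is symmetric positive semidefinite, so every eigenvalue is real and nonnegative. The eigenvalues sum to 30, which equals trace(L) = 2|E|. There is one zero in the spectrum, matching the 1 component.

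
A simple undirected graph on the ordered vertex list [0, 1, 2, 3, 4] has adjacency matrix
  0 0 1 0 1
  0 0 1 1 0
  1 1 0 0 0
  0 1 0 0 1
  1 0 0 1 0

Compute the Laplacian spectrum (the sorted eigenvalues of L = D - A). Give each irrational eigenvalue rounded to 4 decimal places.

[0, 1.3820, 1.3820, 3.6180, 3.6180]

Reading degrees in the order [0, 1, 2, 3, 4] gives [2, 2, 2, 2, 2]; set D = diag(2, 2, 2, 2, 2) and form L = D - A. Diagonalising L (or applying a numerical eigensolver to the 5x5 matrix) gives the spectrum above. The single zero eigenvalue shows the graph is connected. By the matrix-tree theorem the graph has (1/5) * product of the nonzero eigenvalues = 5 spanning trees.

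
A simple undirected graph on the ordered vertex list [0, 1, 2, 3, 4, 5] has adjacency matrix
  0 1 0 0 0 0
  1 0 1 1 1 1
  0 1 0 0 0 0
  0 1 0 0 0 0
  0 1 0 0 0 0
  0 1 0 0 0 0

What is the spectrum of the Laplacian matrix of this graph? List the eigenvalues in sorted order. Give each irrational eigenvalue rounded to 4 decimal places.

[0, 1, 1, 1, 1, 6]

Reading degrees in the order [0, 1, 2, 3, 4, 5] gives [1, 5, 1, 1, 1, 1]; set D = diag(1, 5, 1, 1, 1, 1) and form L = D - A. Diagonalising L (or applying a numerical eigensolver to the 6x6 matrix) gives the spectrum above. The eigenvalues sum to 10, which equals trace(L) = 2|E|. There is one zero in the spectrum, matching the 1 component.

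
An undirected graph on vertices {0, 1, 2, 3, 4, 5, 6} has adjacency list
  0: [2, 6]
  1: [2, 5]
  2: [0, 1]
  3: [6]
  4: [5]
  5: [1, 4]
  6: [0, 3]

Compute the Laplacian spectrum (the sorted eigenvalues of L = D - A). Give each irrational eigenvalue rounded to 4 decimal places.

[0, 0.1981, 0.7530, 1.5550, 2.4450, 3.2470, 3.8019]

Reading degrees in the order [0, 1, 2, 3, 4, 5, 6] gives [2, 2, 2, 1, 1, 2, 2]; set D = diag(2, 2, 2, 1, 1, 2, 2) and form L = D - A. Diagonalising L (or applying a numerical eigensolver to the 7x7 matrix) gives the spectrum above. The largest eigenvalue, 3.8019, is at most the vertex count 7.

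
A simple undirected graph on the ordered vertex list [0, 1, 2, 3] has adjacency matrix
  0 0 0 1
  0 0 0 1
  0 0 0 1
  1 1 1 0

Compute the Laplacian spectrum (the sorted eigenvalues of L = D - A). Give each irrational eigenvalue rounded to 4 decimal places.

Each diagonal entry of L is the vertex degree and each off-diagonal entry is -1 where an edge is present, 0 otherwise; in the order [0, 1, 2, 3] the diagonal is [1, 1, 1, 3]. L is symmetric positive semidefinite, so every eigenvalue is real and nonnegative. The single zero eigenvalue shows the graph is connected. The eigenvalues sum to 6, which equals trace(L) = 2|E|.

[0, 1, 1, 4]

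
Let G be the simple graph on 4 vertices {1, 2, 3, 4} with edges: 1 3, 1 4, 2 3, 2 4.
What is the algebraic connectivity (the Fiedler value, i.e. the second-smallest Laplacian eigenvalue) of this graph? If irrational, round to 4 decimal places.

2

With the vertex order [1, 2, 3, 4], the degrees are [2, 2, 2, 2], giving D = diag(2, 2, 2, 2) and L = D - A. Computing the eigenvalues of L and sorting gives [0, 2, 2, 4]. The Fiedler value lambda_2 = 2 is strictly positive, so the graph is connected. The eigenvalues sum to 8, which equals trace(L) = 2|E|.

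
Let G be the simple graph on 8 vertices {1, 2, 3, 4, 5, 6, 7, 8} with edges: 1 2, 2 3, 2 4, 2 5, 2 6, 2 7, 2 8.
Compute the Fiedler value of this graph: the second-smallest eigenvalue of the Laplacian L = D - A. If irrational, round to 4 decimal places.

Each diagonal entry of L is the vertex degree and each off-diagonal entry is -1 where an edge is present, 0 otherwise; in the order [1, 2, 3, 4, 5, 6, 7, 8] the diagonal is [1, 7, 1, 1, 1, 1, 1, 1]. Computing the eigenvalues of L and sorting gives [0, 1, 1, 1, 1, 1, 1, 8]. The Fiedler value lambda_2 = 1 is strictly positive, so the graph is connected.

1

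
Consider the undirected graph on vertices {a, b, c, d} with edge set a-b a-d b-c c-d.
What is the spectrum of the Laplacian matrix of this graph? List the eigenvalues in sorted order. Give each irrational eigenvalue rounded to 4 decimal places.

[0, 2, 2, 4]

Reading degrees in the order [a, b, c, d] gives [2, 2, 2, 2]; set D = diag(2, 2, 2, 2) and form L = D - A. Since every row of L sums to 0, the all-ones vector is in the kernel and 0 is an eigenvalue. The single zero eigenvalue shows the graph is connected. There is one zero in the spectrum, matching the 1 component.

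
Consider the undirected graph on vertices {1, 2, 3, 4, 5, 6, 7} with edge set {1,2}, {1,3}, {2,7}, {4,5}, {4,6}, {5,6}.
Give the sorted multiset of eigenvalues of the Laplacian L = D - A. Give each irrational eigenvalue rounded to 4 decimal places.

[0, 0, 0.5858, 2, 3, 3, 3.4142]

With the vertex order [1, 2, 3, 4, 5, 6, 7], the degrees are [2, 2, 1, 2, 2, 2, 1], giving D = diag(2, 2, 1, 2, 2, 2, 1) and L = D - A. Since every row of L sums to 0, the all-ones vector is in the kernel and 0 is an eigenvalue. The 2 zero eigenvalues correspond to the 2 connected components. The largest eigenvalue, 3.4142, is at most the vertex count 7.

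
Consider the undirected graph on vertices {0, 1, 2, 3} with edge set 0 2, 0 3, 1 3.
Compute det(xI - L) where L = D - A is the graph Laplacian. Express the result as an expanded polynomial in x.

x^4 - 6x^3 + 10x^2 - 4x

Reading degrees in the order [0, 1, 2, 3] gives [2, 1, 1, 2]; set D = diag(2, 1, 1, 2) and form L = D - A. Computing det(xI - L) by cofactor expansion (or equivalently via sum-over-permutations) gives x^4 - 6x^3 + 10x^2 - 4x. The constant term is 0 because L is singular (the all-ones vector lies in its kernel). The largest eigenvalue, 3.4142, is at most the vertex count 4.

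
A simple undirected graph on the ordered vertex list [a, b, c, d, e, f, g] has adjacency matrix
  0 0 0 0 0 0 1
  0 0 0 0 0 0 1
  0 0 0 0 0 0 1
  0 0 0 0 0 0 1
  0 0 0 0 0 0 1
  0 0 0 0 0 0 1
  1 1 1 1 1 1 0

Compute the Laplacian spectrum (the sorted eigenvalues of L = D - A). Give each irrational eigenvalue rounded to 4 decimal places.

With the vertex order [a, b, c, d, e, f, g], the degrees are [1, 1, 1, 1, 1, 1, 6], giving D = diag(1, 1, 1, 1, 1, 1, 6) and L = D - A. Since every row of L sums to 0, the all-ones vector is in the kernel and 0 is an eigenvalue. The single zero eigenvalue shows the graph is connected. By the matrix-tree theorem the graph has (1/7) * product of the nonzero eigenvalues = 1 spanning tree.

[0, 1, 1, 1, 1, 1, 7]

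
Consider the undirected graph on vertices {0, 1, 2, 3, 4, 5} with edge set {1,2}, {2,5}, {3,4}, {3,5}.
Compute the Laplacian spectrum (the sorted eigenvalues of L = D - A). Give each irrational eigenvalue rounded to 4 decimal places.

Reading degrees in the order [0, 1, 2, 3, 4, 5] gives [0, 1, 2, 2, 1, 2]; set D = diag(0, 1, 2, 2, 1, 2) and form L = D - A. Diagonalising L (or applying a numerical eigensolver to the 6x6 matrix) gives the spectrum above. The 2 zero eigenvalues correspond to the 2 connected components. There are 2 zeros in the spectrum, matching the 2 components. The eigenvalues sum to 8, which equals trace(L) = 2|E|.

[0, 0, 0.3820, 1.3820, 2.6180, 3.6180]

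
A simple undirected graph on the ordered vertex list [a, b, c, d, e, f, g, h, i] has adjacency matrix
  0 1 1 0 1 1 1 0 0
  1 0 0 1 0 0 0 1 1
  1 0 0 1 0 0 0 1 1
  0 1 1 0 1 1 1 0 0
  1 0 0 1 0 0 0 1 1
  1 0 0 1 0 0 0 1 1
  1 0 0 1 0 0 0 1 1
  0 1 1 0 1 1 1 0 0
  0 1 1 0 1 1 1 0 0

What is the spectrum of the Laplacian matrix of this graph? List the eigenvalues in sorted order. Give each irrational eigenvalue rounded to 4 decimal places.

[0, 4, 4, 4, 4, 5, 5, 5, 9]

Each diagonal entry of L is the vertex degree and each off-diagonal entry is -1 where an edge is present, 0 otherwise; in the order [a, b, c, d, e, f, g, h, i] the diagonal is [5, 4, 4, 5, 4, 4, 4, 5, 5]. The multiplicity of 0 as a Laplacian eigenvalue equals the number of connected components. The single zero eigenvalue shows the graph is connected. The eigenvalues sum to 40, which equals trace(L) = 2|E|.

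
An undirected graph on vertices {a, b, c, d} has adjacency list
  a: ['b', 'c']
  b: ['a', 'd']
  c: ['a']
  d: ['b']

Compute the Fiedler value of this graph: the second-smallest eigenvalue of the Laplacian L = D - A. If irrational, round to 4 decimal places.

Reading degrees in the order [a, b, c, d] gives [2, 2, 1, 1]; set D = diag(2, 2, 1, 1) and form L = D - A. The sorted Laplacian eigenvalues are [0, 0.5858, 2, 3.4142]; the algebraic connectivity is the second entry, 0.5858. By the matrix-tree theorem the graph has (1/4) * product of the nonzero eigenvalues = 1 spanning tree. The eigenvalues sum to 6, which equals trace(L) = 2|E|.

0.5858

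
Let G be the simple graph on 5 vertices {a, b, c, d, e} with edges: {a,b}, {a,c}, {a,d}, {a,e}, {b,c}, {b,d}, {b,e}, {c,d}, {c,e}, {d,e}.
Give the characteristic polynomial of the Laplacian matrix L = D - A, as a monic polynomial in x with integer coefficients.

With the vertex order [a, b, c, d, e], the degrees are [4, 4, 4, 4, 4], giving D = diag(4, 4, 4, 4, 4) and L = D - A. Computing det(xI - L) by cofactor expansion (or equivalently via sum-over-permutations) gives x^5 - 20x^4 + 150x^3 - 500x^2 + 625x. Since p(0) = det(-L) = 0, x divides p(x).

x^5 - 20x^4 + 150x^3 - 500x^2 + 625x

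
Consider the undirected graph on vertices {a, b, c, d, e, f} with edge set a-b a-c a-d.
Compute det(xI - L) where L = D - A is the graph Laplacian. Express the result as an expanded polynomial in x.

x^6 - 6x^5 + 9x^4 - 4x^3

Each diagonal entry of L is the vertex degree and each off-diagonal entry is -1 where an edge is present, 0 otherwise; in the order [a, b, c, d, e, f] the diagonal is [3, 1, 1, 1, 0, 0]. The eigenvalues of L are [0, 0, 0, 1, 1, 4]; the characteristic polynomial is the product of (x - lambda_i), which multiplies out to x^6 - 6x^5 + 9x^4 - 4x^3. Since p(0) = det(-L) = 0, x divides p(x). The largest eigenvalue, 4, is at most the vertex count 6. The eigenvalues sum to 6, which equals trace(L) = 2|E|.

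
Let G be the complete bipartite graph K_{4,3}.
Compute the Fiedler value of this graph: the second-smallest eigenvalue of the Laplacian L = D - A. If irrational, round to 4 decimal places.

The graph has 7 vertices and degree multiset [4, 4, 4, 3, 3, 3, 3]; D is the diagonal matrix of degrees and L = D - A. The smallest Laplacian eigenvalue is always 0. The next one, lambda_2 = 3, measures how hard the graph is to disconnect: larger values mean better connectivity. The largest eigenvalue, 7, is at most the vertex count 7.

3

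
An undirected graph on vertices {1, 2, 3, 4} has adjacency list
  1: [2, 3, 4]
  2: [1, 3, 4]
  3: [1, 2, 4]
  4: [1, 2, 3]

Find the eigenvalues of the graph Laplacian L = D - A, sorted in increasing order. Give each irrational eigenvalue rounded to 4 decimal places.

Each diagonal entry of L is the vertex degree and each off-diagonal entry is -1 where an edge is present, 0 otherwise; in the order [1, 2, 3, 4] the diagonal is [3, 3, 3, 3]. The multiplicity of 0 as a Laplacian eigenvalue equals the number of connected components. The single zero eigenvalue shows the graph is connected. The largest eigenvalue, 4, is at most the vertex count 4. There is one zero in the spectrum, matching the 1 component.

[0, 4, 4, 4]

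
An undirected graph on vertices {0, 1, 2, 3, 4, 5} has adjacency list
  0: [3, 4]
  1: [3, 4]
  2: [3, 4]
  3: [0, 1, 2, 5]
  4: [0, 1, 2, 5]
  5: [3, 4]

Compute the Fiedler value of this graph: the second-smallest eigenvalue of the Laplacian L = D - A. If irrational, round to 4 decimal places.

2

With the vertex order [0, 1, 2, 3, 4, 5], the degrees are [2, 2, 2, 4, 4, 2], giving D = diag(2, 2, 2, 4, 4, 2) and L = D - A. The smallest Laplacian eigenvalue is always 0. The next one, lambda_2 = 2, measures how hard the graph is to disconnect: larger values mean better connectivity.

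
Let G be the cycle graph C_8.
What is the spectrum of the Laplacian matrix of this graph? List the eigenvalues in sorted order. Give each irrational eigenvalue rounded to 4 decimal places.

[0, 0.5858, 0.5858, 2, 2, 3.4142, 3.4142, 4]

The graph has 8 vertices and degree multiset [2, 2, 2, 2, 2, 2, 2, 2]; D is the diagonal matrix of degrees and L = D - A. Diagonalising L (or applying a numerical eigensolver to the 8x8 matrix) gives the spectrum above.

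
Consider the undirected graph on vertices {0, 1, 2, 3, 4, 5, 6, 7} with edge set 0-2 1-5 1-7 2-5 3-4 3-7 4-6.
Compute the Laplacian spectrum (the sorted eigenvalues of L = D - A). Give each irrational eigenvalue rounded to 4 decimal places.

With the vertex order [0, 1, 2, 3, 4, 5, 6, 7], the degrees are [1, 2, 2, 2, 2, 2, 1, 2], giving D = diag(1, 2, 2, 2, 2, 2, 1, 2) and L = D - A. Since every row of L sums to 0, the all-ones vector is in the kernel and 0 is an eigenvalue. The eigenvalues sum to 14, which equals trace(L) = 2|E|.

[0, 0.1522, 0.5858, 1.2346, 2, 2.7654, 3.4142, 3.8478]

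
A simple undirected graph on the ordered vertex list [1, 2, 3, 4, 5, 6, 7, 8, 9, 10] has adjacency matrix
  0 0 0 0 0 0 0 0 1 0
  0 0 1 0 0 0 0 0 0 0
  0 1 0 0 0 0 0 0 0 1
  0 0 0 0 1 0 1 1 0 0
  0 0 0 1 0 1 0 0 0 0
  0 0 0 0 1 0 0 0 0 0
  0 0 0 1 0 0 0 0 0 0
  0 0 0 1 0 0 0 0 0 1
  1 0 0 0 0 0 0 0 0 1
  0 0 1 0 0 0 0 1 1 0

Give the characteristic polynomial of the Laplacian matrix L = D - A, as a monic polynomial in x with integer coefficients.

Each diagonal entry of L is the vertex degree and each off-diagonal entry is -1 where an edge is present, 0 otherwise; in the order [1, 2, 3, 4, 5, 6, 7, 8, 9, 10] the diagonal is [1, 1, 2, 3, 2, 1, 1, 2, 2, 3]. Computing det(xI - L) by cofactor expansion (or equivalently via sum-over-permutations) gives x^10 - 18x^9 + 134x^8 - 536x^7 + 1253x^6 - 1744x^5 + 1412x^4 - 624x^3 + 133x^2 - 10x. The constant term is 0 because L is singular (the all-ones vector lies in its kernel). The eigenvalues sum to 18, which equals trace(L) = 2|E|. By the matrix-tree theorem the graph has (1/10) * product of the nonzero eigenvalues = 1 spanning tree.

x^10 - 18x^9 + 134x^8 - 536x^7 + 1253x^6 - 1744x^5 + 1412x^4 - 624x^3 + 133x^2 - 10x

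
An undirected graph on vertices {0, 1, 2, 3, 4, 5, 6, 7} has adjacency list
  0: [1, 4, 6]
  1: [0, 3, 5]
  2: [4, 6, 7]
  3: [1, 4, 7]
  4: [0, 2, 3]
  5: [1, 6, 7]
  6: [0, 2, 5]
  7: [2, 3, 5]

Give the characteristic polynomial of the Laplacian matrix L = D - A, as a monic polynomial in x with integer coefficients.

x^8 - 24x^7 + 240x^6 - 1296x^5 + 4080x^4 - 7488x^3 + 7424x^2 - 3072x

Each diagonal entry of L is the vertex degree and each off-diagonal entry is -1 where an edge is present, 0 otherwise; in the order [0, 1, 2, 3, 4, 5, 6, 7] the diagonal is [3, 3, 3, 3, 3, 3, 3, 3]. Computing det(xI - L) by cofactor expansion (or equivalently via sum-over-permutations) gives x^8 - 24x^7 + 240x^6 - 1296x^5 + 4080x^4 - 7488x^3 + 7424x^2 - 3072x. The constant term is 0 because L is singular (the all-ones vector lies in its kernel). By the matrix-tree theorem the graph has (1/8) * product of the nonzero eigenvalues = 384 spanning trees.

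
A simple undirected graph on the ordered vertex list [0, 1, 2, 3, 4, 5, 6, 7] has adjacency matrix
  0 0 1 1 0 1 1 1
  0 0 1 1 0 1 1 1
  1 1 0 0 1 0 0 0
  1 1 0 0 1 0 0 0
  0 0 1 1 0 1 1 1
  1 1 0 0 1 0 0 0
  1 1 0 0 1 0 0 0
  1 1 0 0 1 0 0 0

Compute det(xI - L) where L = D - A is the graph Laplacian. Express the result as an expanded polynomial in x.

x^8 - 30x^7 + 375x^6 - 2540x^5 + 10095x^4 - 23598x^3 + 30105x^2 - 16200x

Each diagonal entry of L is the vertex degree and each off-diagonal entry is -1 where an edge is present, 0 otherwise; in the order [0, 1, 2, 3, 4, 5, 6, 7] the diagonal is [5, 5, 3, 3, 5, 3, 3, 3]. Computing det(xI - L) by cofactor expansion (or equivalently via sum-over-permutations) gives x^8 - 30x^7 + 375x^6 - 2540x^5 + 10095x^4 - 23598x^3 + 30105x^2 - 16200x. The constant term is 0 because L is singular (the all-ones vector lies in its kernel).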